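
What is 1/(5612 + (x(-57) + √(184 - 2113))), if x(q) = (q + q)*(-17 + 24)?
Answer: 4814/23176525 - I*√1929/23176525 ≈ 0.00020771 - 1.895e-6*I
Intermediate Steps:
x(q) = 14*q (x(q) = (2*q)*7 = 14*q)
1/(5612 + (x(-57) + √(184 - 2113))) = 1/(5612 + (14*(-57) + √(184 - 2113))) = 1/(5612 + (-798 + √(-1929))) = 1/(5612 + (-798 + I*√1929)) = 1/(4814 + I*√1929)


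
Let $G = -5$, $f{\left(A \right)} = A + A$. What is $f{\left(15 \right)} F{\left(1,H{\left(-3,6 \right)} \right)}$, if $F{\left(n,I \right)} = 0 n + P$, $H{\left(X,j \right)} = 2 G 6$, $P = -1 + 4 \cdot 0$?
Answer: $-30$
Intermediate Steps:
$f{\left(A \right)} = 2 A$
$P = -1$ ($P = -1 + 0 = -1$)
$H{\left(X,j \right)} = -60$ ($H{\left(X,j \right)} = 2 \left(-5\right) 6 = \left(-10\right) 6 = -60$)
$F{\left(n,I \right)} = -1$ ($F{\left(n,I \right)} = 0 n - 1 = 0 - 1 = -1$)
$f{\left(15 \right)} F{\left(1,H{\left(-3,6 \right)} \right)} = 2 \cdot 15 \left(-1\right) = 30 \left(-1\right) = -30$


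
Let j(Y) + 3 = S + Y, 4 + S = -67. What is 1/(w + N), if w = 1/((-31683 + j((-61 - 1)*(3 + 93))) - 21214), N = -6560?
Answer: -58923/386534881 ≈ -0.00015244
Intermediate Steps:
S = -71 (S = -4 - 67 = -71)
j(Y) = -74 + Y (j(Y) = -3 + (-71 + Y) = -74 + Y)
w = -1/58923 (w = 1/((-31683 + (-74 + (-61 - 1)*(3 + 93))) - 21214) = 1/((-31683 + (-74 - 62*96)) - 21214) = 1/((-31683 + (-74 - 5952)) - 21214) = 1/((-31683 - 6026) - 21214) = 1/(-37709 - 21214) = 1/(-58923) = -1/58923 ≈ -1.6971e-5)
1/(w + N) = 1/(-1/58923 - 6560) = 1/(-386534881/58923) = -58923/386534881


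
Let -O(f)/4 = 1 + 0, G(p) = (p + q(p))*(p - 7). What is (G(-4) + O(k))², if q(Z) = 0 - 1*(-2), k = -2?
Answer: 324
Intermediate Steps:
q(Z) = 2 (q(Z) = 0 + 2 = 2)
G(p) = (-7 + p)*(2 + p) (G(p) = (p + 2)*(p - 7) = (2 + p)*(-7 + p) = (-7 + p)*(2 + p))
O(f) = -4 (O(f) = -4*(1 + 0) = -4*1 = -4)
(G(-4) + O(k))² = ((-14 + (-4)² - 5*(-4)) - 4)² = ((-14 + 16 + 20) - 4)² = (22 - 4)² = 18² = 324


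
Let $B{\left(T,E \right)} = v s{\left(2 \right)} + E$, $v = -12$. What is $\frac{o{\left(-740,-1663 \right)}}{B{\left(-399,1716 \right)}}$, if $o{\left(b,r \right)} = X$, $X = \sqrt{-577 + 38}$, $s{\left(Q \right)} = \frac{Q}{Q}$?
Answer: $\frac{7 i \sqrt{11}}{1704} \approx 0.013625 i$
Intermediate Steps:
$s{\left(Q \right)} = 1$
$X = 7 i \sqrt{11}$ ($X = \sqrt{-539} = 7 i \sqrt{11} \approx 23.216 i$)
$o{\left(b,r \right)} = 7 i \sqrt{11}$
$B{\left(T,E \right)} = -12 + E$ ($B{\left(T,E \right)} = \left(-12\right) 1 + E = -12 + E$)
$\frac{o{\left(-740,-1663 \right)}}{B{\left(-399,1716 \right)}} = \frac{7 i \sqrt{11}}{-12 + 1716} = \frac{7 i \sqrt{11}}{1704}$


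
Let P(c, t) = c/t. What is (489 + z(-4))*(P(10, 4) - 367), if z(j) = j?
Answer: -353565/2 ≈ -1.7678e+5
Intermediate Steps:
(489 + z(-4))*(P(10, 4) - 367) = (489 - 4)*(10/4 - 367) = 485*(10*(1/4) - 367) = 485*(5/2 - 367) = 485*(-729/2) = -353565/2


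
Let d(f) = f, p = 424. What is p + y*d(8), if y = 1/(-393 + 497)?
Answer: 5513/13 ≈ 424.08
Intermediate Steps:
y = 1/104 ≈ 0.0096154
p + y*d(8) = 424 + (1/104)*8 = 424 + 1/13 = 5513/13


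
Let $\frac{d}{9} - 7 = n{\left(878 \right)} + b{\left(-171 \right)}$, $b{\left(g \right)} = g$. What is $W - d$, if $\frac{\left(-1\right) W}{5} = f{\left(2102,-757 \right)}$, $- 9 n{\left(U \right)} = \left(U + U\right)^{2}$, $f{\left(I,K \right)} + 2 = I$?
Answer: $3074512$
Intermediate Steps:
$f{\left(I,K \right)} = -2 + I$
$n{\left(U \right)} = - \frac{4 U^{2}}{9}$ ($n{\left(U \right)} = - \frac{\left(U + U\right)^{2}}{9} = - \frac{\left(2 U\right)^{2}}{9} = - \frac{4 U^{2}}{9}$)
$W = -10500$ ($W = - 5 \left(-2 + 2102\right) = \left(-5\right) 2100 = -10500$)
$d = -3085012$ ($d = 63 + 9 \left(- \frac{4 \cdot 878^{2}}{9} - 171\right) = 63 + 9 \left(\left(- \frac{4}{9}\right) 770884 - 171\right) = 63 + 9 \left(- \frac{3083536}{9} - 171\right) = 63 + 9 \left(- \frac{3085075}{9}\right) = 63 - 3085075 = -3085012$)
$W - d = -10500 - -3085012 = -10500 + 3085012 = 3074512$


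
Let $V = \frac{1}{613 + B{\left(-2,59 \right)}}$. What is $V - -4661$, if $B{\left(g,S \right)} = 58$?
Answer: $\frac{3127532}{671} \approx 4661.0$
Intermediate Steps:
$V = \frac{1}{671}$ ($V = \frac{1}{613 + 58} = \frac{1}{671} \approx 0.0014903$)
$V - -4661 = \frac{1}{671} - -4661 = \frac{1}{671} + 4661 = \frac{3127532}{671}$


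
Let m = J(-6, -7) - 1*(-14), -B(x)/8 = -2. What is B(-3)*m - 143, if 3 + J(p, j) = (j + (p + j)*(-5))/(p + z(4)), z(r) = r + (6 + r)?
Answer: 149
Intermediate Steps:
z(r) = 6 + 2*r
B(x) = 16 (B(x) = -8*(-2) = 16)
J(p, j) = -3 + (-5*p - 4*j)/(14 + p) (J(p, j) = -3 + (j + (p + j)*(-5))/(p + (6 + 2*4)) = -3 + (j + (j + p)*(-5))/(p + (6 + 8)) = -3 + (j + (-5*j - 5*p))/(p + 14) = -3 + (-5*p - 4*j)/(14 + p))
m = 73/4 (m = 2*(-21 - 4*(-6) - 2*(-7))/(14 - 6) - 1*(-14) = 2*(-21 + 24 + 14)/8 + 14 = 2*(1/8)*17 + 14 = 17/4 + 14 = 73/4 ≈ 18.250)
B(-3)*m - 143 = 16*(73/4) - 143 = 292 - 143 = 149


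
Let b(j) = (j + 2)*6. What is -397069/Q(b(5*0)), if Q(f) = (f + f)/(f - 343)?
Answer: 131429839/24 ≈ 5.4762e+6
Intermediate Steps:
b(j) = 12 + 6*j (b(j) = (2 + j)*6 = 12 + 6*j)
Q(f) = 2*f/(-343 + f) (Q(f) = (2*f)/(-343 + f) = 2*f/(-343 + f))
-397069/Q(b(5*0)) = -397069*(-343 + (12 + 6*(5*0)))/(2*(12 + 6*(5*0))) = -397069*(-343 + (12 + 6*0))/(2*(12 + 6*0)) = -397069*(-343 + (12 + 0))/(2*(12 + 0)) = -397069/(2*12/(-343 + 12)) = -397069/(2*12/(-331)) = -397069/(2*12*(-1/331)) = -397069/(-24/331) = -397069*(-331/24) = 131429839/24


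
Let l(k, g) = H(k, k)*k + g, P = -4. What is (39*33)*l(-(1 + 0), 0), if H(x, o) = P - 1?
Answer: 6435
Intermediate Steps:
H(x, o) = -5 (H(x, o) = -4 - 1 = -5)
l(k, g) = g - 5*k (l(k, g) = -5*k + g = g - 5*k)
(39*33)*l(-(1 + 0), 0) = (39*33)*(0 - (-5)*(1 + 0)) = 1287*(0 - (-5)) = 1287*(0 - 5*(-1)) = 1287*(0 + 5) = 1287*5 = 6435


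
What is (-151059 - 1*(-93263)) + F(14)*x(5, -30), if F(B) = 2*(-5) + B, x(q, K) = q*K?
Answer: -58396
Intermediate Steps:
x(q, K) = K*q
F(B) = -10 + B
(-151059 - 1*(-93263)) + F(14)*x(5, -30) = (-151059 - 1*(-93263)) + (-10 + 14)*(-30*5) = (-151059 + 93263) + 4*(-150) = -57796 - 600 = -58396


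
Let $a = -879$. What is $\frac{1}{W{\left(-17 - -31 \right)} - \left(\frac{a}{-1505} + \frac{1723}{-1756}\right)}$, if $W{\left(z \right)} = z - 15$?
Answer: $- \frac{2642780}{1593189} \approx -1.6588$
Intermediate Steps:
$W{\left(z \right)} = -15 + z$
$\frac{1}{W{\left(-17 - -31 \right)} - \left(\frac{a}{-1505} + \frac{1723}{-1756}\right)} = \frac{1}{\left(-15 - -14\right) - \left(- \frac{879}{-1505} + \frac{1723}{-1756}\right)} = \frac{1}{\left(-15 + \left(-17 + 31\right)\right) - \left(\left(-879\right) \left(- \frac{1}{1505}\right) + 1723 \left(- \frac{1}{1756}\right)\right)} = \frac{1}{\left(-15 + 14\right) - \left(\frac{879}{1505} - \frac{1723}{1756}\right)} = \frac{1}{-1 - - \frac{1049591}{2642780}} = \frac{1}{-1 + \frac{1049591}{2642780}} = \frac{1}{- \frac{1593189}{2642780}} = - \frac{2642780}{1593189}$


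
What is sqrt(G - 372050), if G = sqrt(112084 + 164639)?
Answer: sqrt(-372050 + 3*sqrt(30747)) ≈ 609.53*I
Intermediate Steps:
G = 3*sqrt(30747) (G = sqrt(276723) = 3*sqrt(30747) ≈ 526.04)
sqrt(G - 372050) = sqrt(3*sqrt(30747) - 372050) = sqrt(-372050 + 3*sqrt(30747))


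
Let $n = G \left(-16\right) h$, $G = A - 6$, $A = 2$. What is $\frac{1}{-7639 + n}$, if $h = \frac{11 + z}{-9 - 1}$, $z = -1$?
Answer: $- \frac{1}{7703} \approx -0.00012982$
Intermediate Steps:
$G = -4$ ($G = 2 - 6 = -4$)
$h = -1$ ($h = \frac{11 - 1}{-9 - 1} = \frac{10}{-10} = 10 \left(- \frac{1}{10}\right) = -1$)
$n = -64$ ($n = \left(-4\right) \left(-16\right) \left(-1\right) = 64 \left(-1\right) = -64$)
$\frac{1}{-7639 + n} = \frac{1}{-7639 - 64} = \frac{1}{-7703} = - \frac{1}{7703}$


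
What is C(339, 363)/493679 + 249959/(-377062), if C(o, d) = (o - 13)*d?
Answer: -78778746205/186147591098 ≈ -0.42321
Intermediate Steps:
C(o, d) = d*(-13 + o) (C(o, d) = (-13 + o)*d = d*(-13 + o))
C(339, 363)/493679 + 249959/(-377062) = (363*(-13 + 339))/493679 + 249959/(-377062) = (363*326)*(1/493679) + 249959*(-1/377062) = 118338*(1/493679) - 249959/377062 = 118338/493679 - 249959/377062 = -78778746205/186147591098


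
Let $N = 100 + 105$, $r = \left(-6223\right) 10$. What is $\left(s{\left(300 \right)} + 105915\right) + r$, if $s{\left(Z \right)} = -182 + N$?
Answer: $43708$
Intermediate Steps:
$r = -62230$
$N = 205$
$s{\left(Z \right)} = 23$ ($s{\left(Z \right)} = -182 + 205 = 23$)
$\left(s{\left(300 \right)} + 105915\right) + r = \left(23 + 105915\right) - 62230 = 105938 - 62230 = 43708$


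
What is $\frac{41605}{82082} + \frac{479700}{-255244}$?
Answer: $- \frac{59411795}{43287062} \approx -1.3725$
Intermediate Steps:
$\frac{41605}{82082} + \frac{479700}{-255244} = 41605 \cdot \frac{1}{82082} + 479700 \left(- \frac{1}{255244}\right) = \frac{41605}{82082} - \frac{119925}{63811} = - \frac{59411795}{43287062}$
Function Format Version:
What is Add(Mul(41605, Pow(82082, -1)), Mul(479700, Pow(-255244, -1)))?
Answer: Rational(-59411795, 43287062) ≈ -1.3725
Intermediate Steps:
Add(Mul(41605, Pow(82082, -1)), Mul(479700, Pow(-255244, -1))) = Add(Mul(41605, Rational(1, 82082)), Mul(479700, Rational(-1, 255244))) = Add(Rational(41605, 82082), Rational(-119925, 63811)) = Rational(-59411795, 43287062)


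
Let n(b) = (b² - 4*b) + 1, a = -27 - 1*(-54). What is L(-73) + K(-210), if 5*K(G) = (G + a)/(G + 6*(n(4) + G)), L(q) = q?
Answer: -2919/40 ≈ -72.975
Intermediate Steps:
a = 27 (a = -27 + 54 = 27)
n(b) = 1 + b² - 4*b
K(G) = (27 + G)/(5*(6 + 7*G)) (K(G) = ((G + 27)/(G + 6*((1 + 4² - 4*4) + G)))/5 = ((27 + G)/(G + 6*((1 + 16 - 16) + G)))/5 = ((27 + G)/(G + 6*(1 + G)))/5 = ((27 + G)/(G + (6 + 6*G)))/5 = ((27 + G)/(6 + 7*G))/5 = (27 + G)/(5*(6 + 7*G)))
L(-73) + K(-210) = -73 + (27 - 210)/(5*(6 + 7*(-210))) = -73 + (⅕)*(-183)/(6 - 1470) = -73 + (⅕)*(-183)/(-1464) = -73 + (⅕)*(-1/1464)*(-183) = -73 + 1/40 = -2919/40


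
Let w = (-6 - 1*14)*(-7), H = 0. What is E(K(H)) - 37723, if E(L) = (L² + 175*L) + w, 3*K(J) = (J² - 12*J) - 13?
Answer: -344903/9 ≈ -38323.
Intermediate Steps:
w = 140 (w = (-6 - 14)*(-7) = -20*(-7) = 140)
K(J) = -13/3 - 4*J + J²/3 (K(J) = ((J² - 12*J) - 13)/3 = (-13 + J² - 12*J)/3 = -13/3 - 4*J + J²/3)
E(L) = 140 + L² + 175*L (E(L) = (L² + 175*L) + 140 = 140 + L² + 175*L)
E(K(H)) - 37723 = (140 + (-13/3 - 4*0 + (⅓)*0²)² + 175*(-13/3 - 4*0 + (⅓)*0²)) - 37723 = (140 + (-13/3 + 0 + (⅓)*0)² + 175*(-13/3 + 0 + (⅓)*0)) - 37723 = (140 + (-13/3 + 0 + 0)² + 175*(-13/3 + 0 + 0)) - 37723 = (140 + (-13/3)² + 175*(-13/3)) - 37723 = (140 + 169/9 - 2275/3) - 37723 = -5396/9 - 37723 = -344903/9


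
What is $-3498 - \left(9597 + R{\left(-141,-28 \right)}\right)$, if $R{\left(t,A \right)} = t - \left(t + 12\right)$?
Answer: $-13083$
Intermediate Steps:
$R{\left(t,A \right)} = -12$ ($R{\left(t,A \right)} = t - \left(12 + t\right) = -12$)
$-3498 - \left(9597 + R{\left(-141,-28 \right)}\right) = -3498 - \left(9597 - 12\right) = -3498 - 9585 = -13083$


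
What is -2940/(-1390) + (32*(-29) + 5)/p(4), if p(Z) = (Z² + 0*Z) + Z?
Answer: -122417/2780 ≈ -44.035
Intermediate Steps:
p(Z) = Z + Z² (p(Z) = (Z² + 0) + Z = Z² + Z = Z + Z²)
-2940/(-1390) + (32*(-29) + 5)/p(4) = -2940/(-1390) + (32*(-29) + 5)/((4*(1 + 4))) = -2940*(-1/1390) + (-928 + 5)/((4*5)) = 294/139 - 923/20 = -122417/2780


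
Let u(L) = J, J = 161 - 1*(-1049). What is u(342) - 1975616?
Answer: -1974406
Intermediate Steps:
J = 1210 (J = 161 + 1049 = 1210)
u(L) = 1210
u(342) - 1975616 = 1210 - 1975616 = -1974406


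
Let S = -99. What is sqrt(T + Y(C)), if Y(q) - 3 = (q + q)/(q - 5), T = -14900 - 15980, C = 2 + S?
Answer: I*sqrt(80306130)/51 ≈ 175.71*I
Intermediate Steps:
C = -97 (C = 2 - 99 = -97)
T = -30880
Y(q) = 3 + 2*q/(-5 + q) (Y(q) = 3 + (q + q)/(q - 5) = 3 + (2*q)/(-5 + q) = 3 + 2*q/(-5 + q))
sqrt(T + Y(C)) = sqrt(-30880 + 5*(-3 - 97)/(-5 - 97)) = sqrt(-30880 + 5*(-100)/(-102)) = sqrt(-30880 + 5*(-1/102)*(-100)) = sqrt(-30880 + 250/51) = sqrt(-1574630/51) = I*sqrt(80306130)/51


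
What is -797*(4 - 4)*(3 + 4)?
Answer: 0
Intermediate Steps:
-797*(4 - 4)*(3 + 4) = -0*7 = -797*0 = 0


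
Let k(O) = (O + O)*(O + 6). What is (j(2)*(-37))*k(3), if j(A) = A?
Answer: -3996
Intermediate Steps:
k(O) = 2*O*(6 + O) (k(O) = (2*O)*(6 + O) = 2*O*(6 + O))
(j(2)*(-37))*k(3) = (2*(-37))*(2*3*(6 + 3)) = -148*3*9 = -74*54 = -3996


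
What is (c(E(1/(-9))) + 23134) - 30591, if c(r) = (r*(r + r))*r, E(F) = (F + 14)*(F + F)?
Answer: -3994205537/531441 ≈ -7515.8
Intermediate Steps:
E(F) = 2*F*(14 + F) (E(F) = (14 + F)*(2*F) = 2*F*(14 + F))
c(r) = 2*r³ (c(r) = (r*(2*r))*r = (2*r²)*r = 2*r³)
(c(E(1/(-9))) + 23134) - 30591 = (2*(2*(14 + 1/(-9))/(-9))³ + 23134) - 30591 = (2*(2*(-⅑)*(14 - ⅑))³ + 23134) - 30591 = (2*(2*(-⅑)*(125/9))³ + 23134) - 30591 = (2*(-250/81)³ + 23134) - 30591 = (2*(-15625000/531441) + 23134) - 30591 = (-31250000/531441 + 23134) - 30591 = 12263106094/531441 - 30591 = -3994205537/531441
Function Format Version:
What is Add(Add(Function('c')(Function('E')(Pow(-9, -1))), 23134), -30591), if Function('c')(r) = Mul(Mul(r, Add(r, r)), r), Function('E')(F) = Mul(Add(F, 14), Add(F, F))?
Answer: Rational(-3994205537, 531441) ≈ -7515.8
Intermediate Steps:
Function('E')(F) = Mul(2, F, Add(14, F)) (Function('E')(F) = Mul(Add(14, F), Mul(2, F)) = Mul(2, F, Add(14, F)))
Function('c')(r) = Mul(2, Pow(r, 3)) (Function('c')(r) = Mul(Mul(r, Mul(2, r)), r) = Mul(Mul(2, Pow(r, 2)), r) = Mul(2, Pow(r, 3)))
Add(Add(Function('c')(Function('E')(Pow(-9, -1))), 23134), -30591) = Add(Add(Mul(2, Pow(Mul(2, Pow(-9, -1), Add(14, Pow(-9, -1))), 3)), 23134), -30591) = Add(Add(Mul(2, Pow(Mul(2, Rational(-1, 9), Add(14, Rational(-1, 9))), 3)), 23134), -30591) = Add(Add(Mul(2, Pow(Mul(2, Rational(-1, 9), Rational(125, 9)), 3)), 23134), -30591) = Add(Add(Mul(2, Pow(Rational(-250, 81), 3)), 23134), -30591) = Add(Add(Mul(2, Rational(-15625000, 531441)), 23134), -30591) = Add(Add(Rational(-31250000, 531441), 23134), -30591) = Add(Rational(12263106094, 531441), -30591) = Rational(-3994205537, 531441)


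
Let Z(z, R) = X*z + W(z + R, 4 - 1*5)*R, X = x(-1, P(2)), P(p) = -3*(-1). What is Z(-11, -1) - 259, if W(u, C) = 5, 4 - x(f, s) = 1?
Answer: -297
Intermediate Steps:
P(p) = 3
x(f, s) = 3 (x(f, s) = 4 - 1*1 = 4 - 1 = 3)
X = 3
Z(z, R) = 3*z + 5*R
Z(-11, -1) - 259 = (3*(-11) + 5*(-1)) - 259 = (-33 - 5) - 259 = -38 - 259 = -297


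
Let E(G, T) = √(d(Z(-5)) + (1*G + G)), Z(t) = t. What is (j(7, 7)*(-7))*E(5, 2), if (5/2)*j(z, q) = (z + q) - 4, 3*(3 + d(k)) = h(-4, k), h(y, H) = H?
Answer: -112*√3/3 ≈ -64.663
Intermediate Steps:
d(k) = -3 + k/3
E(G, T) = √(-14/3 + 2*G) (E(G, T) = √((-3 + (⅓)*(-5)) + (1*G + G)) = √((-3 - 5/3) + (G + G)) = √(-14/3 + 2*G))
j(z, q) = -8/5 + 2*q/5 + 2*z/5 (j(z, q) = 2*((z + q) - 4)/5 = 2*((q + z) - 4)/5 = 2*(-4 + q + z)/5 = -8/5 + 2*q/5 + 2*z/5)
(j(7, 7)*(-7))*E(5, 2) = ((-8/5 + (⅖)*7 + (⅖)*7)*(-7))*(√(-42 + 18*5)/3) = ((-8/5 + 14/5 + 14/5)*(-7))*(√(-42 + 90)/3) = (4*(-7))*(√48/3) = -28*4*√3/3 = -112*√3/3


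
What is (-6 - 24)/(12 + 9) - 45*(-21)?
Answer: 6605/7 ≈ 943.57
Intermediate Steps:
(-6 - 24)/(12 + 9) - 45*(-21) = -30/21 + 945 = -30*1/21 + 945 = -10/7 + 945 = 6605/7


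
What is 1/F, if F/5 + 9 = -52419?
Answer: -1/262140 ≈ -3.8148e-6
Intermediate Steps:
F = -262140 (F = -45 + 5*(-52419) = -45 - 262095 = -262140)
1/F = 1/(-262140) = -1/262140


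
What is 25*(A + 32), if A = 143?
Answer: 4375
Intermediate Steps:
25*(A + 32) = 25*(143 + 32) = 25*175 = 4375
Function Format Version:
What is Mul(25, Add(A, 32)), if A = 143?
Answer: 4375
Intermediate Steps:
Mul(25, Add(A, 32)) = Mul(25, Add(143, 32)) = Mul(25, 175) = 4375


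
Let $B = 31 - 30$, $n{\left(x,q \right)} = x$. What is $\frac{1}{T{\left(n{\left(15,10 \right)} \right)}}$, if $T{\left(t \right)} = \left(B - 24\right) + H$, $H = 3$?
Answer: $- \frac{1}{20} \approx -0.05$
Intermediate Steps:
$B = 1$ ($B = 31 - 30 = 1$)
$T{\left(t \right)} = -20$ ($T{\left(t \right)} = \left(1 - 24\right) + 3 = -23 + 3 = -20$)
$\frac{1}{T{\left(n{\left(15,10 \right)} \right)}} = \frac{1}{-20} = - \frac{1}{20}$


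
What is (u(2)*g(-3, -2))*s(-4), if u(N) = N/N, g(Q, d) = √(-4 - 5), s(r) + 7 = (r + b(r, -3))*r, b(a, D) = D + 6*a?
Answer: 351*I ≈ 351.0*I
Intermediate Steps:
s(r) = -7 + r*(-3 + 7*r) (s(r) = -7 + (r + (-3 + 6*r))*r = -7 + (-3 + 7*r)*r = -7 + r*(-3 + 7*r))
g(Q, d) = 3*I (g(Q, d) = √(-9) = 3*I)
u(N) = 1
(u(2)*g(-3, -2))*s(-4) = (1*(3*I))*(-7 - 3*(-4) + 7*(-4)²) = (3*I)*(-7 + 12 + 7*16) = (3*I)*(-7 + 12 + 112) = (3*I)*117 = 351*I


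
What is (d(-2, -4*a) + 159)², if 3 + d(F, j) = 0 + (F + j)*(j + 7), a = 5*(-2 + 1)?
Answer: 412164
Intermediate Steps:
a = -5 (a = 5*(-1) = -5)
d(F, j) = -3 + (7 + j)*(F + j) (d(F, j) = -3 + (0 + (F + j)*(j + 7)) = -3 + (0 + (F + j)*(7 + j)) = -3 + (0 + (7 + j)*(F + j)) = -3 + (7 + j)*(F + j))
(d(-2, -4*a) + 159)² = ((-3 + (-4*(-5))² + 7*(-2) + 7*(-4*(-5)) - (-8)*(-5)) + 159)² = ((-3 + 20² - 14 + 7*20 - 2*20) + 159)² = ((-3 + 400 - 14 + 140 - 40) + 159)² = (483 + 159)² = 642² = 412164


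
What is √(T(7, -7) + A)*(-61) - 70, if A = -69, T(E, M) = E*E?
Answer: -70 - 122*I*√5 ≈ -70.0 - 272.8*I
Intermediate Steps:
T(E, M) = E²
√(T(7, -7) + A)*(-61) - 70 = √(7² - 69)*(-61) - 70 = √(49 - 69)*(-61) - 70 = √(-20)*(-61) - 70 = (2*I*√5)*(-61) - 70 = -122*I*√5 - 70 = -70 - 122*I*√5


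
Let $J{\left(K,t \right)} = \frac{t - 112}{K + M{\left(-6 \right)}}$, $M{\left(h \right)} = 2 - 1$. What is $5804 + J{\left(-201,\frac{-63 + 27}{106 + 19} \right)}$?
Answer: $\frac{36278509}{6250} \approx 5804.6$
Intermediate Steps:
$M{\left(h \right)} = 1$ ($M{\left(h \right)} = 2 - 1 = 1$)
$J{\left(K,t \right)} = \frac{-112 + t}{1 + K}$ ($J{\left(K,t \right)} = \frac{t - 112}{K + 1} = \frac{-112 + t}{1 + K}$)
$5804 + J{\left(-201,\frac{-63 + 27}{106 + 19} \right)} = 5804 + \frac{-112 + \frac{-63 + 27}{106 + 19}}{1 - 201} = 5804 + \frac{-112 - \frac{36}{125}}{-200} = 5804 - \frac{-112 - \frac{36}{125}}{200} = 5804 - - \frac{3509}{6250} = 5804 + \frac{3509}{6250} = \frac{36278509}{6250}$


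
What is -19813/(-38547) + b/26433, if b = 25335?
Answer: 55566862/37737513 ≈ 1.4725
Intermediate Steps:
-19813/(-38547) + b/26433 = -19813/(-38547) + 25335/26433 = -19813*(-1/38547) + 25335*(1/26433) = 19813/38547 + 2815/2937 = 55566862/37737513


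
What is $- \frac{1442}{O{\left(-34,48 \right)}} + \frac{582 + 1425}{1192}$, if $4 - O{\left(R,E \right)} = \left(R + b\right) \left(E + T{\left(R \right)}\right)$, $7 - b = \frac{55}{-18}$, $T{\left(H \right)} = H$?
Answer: $- \frac{9342405}{3639176} \approx -2.5672$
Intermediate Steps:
$b = \frac{181}{18}$ ($b = 7 - \frac{55}{-18} = 7 - 55 \left(- \frac{1}{18}\right) = 7 - - \frac{55}{18} = 7 + \frac{55}{18} = \frac{181}{18} \approx 10.056$)
$O{\left(R,E \right)} = 4 - \left(\frac{181}{18} + R\right) \left(E + R\right)$ ($O{\left(R,E \right)} = 4 - \left(R + \frac{181}{18}\right) \left(E + R\right) = 4 - \left(\frac{181}{18} + R\right) \left(E + R\right)$)
$- \frac{1442}{O{\left(-34,48 \right)}} + \frac{582 + 1425}{1192} = - \frac{1442}{4 - \left(-34\right)^{2} - \frac{1448}{3} - - \frac{3077}{9} - 48 \left(-34\right)} + \frac{582 + 1425}{1192} = - \frac{1442}{4 - 1156 - \frac{1448}{3} + \frac{3077}{9} + 1632} + 2007 \cdot \frac{1}{1192} = - \frac{1442}{4 - 1156 - \frac{1448}{3} + \frac{3077}{9} + 1632} + \frac{2007}{1192} = - \frac{1442}{\frac{3053}{9}} + \frac{2007}{1192} = \left(-1442\right) \frac{9}{3053} + \frac{2007}{1192} = - \frac{12978}{3053} + \frac{2007}{1192} = - \frac{9342405}{3639176}$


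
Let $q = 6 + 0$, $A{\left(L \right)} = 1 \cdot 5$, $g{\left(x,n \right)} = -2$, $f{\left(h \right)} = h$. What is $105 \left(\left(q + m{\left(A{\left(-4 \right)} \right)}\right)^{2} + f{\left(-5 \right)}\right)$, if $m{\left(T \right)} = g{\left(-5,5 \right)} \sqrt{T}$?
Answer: $5355 - 2520 \sqrt{5} \approx -279.89$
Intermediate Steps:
$A{\left(L \right)} = 5$
$m{\left(T \right)} = - 2 \sqrt{T}$
$q = 6$
$105 \left(\left(q + m{\left(A{\left(-4 \right)} \right)}\right)^{2} + f{\left(-5 \right)}\right) = 105 \left(\left(6 - 2 \sqrt{5}\right)^{2} - 5\right) = 105 \left(-5 + \left(6 - 2 \sqrt{5}\right)^{2}\right) = -525 + 105 \left(6 - 2 \sqrt{5}\right)^{2}$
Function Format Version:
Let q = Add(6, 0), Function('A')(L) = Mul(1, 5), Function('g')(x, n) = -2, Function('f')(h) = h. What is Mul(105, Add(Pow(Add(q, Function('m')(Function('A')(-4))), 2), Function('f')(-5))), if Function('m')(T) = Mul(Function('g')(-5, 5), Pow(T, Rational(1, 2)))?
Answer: Add(5355, Mul(-2520, Pow(5, Rational(1, 2)))) ≈ -279.89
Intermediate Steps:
Function('A')(L) = 5
Function('m')(T) = Mul(-2, Pow(T, Rational(1, 2)))
q = 6
Mul(105, Add(Pow(Add(q, Function('m')(Function('A')(-4))), 2), Function('f')(-5))) = Mul(105, Add(Pow(Add(6, Mul(-2, Pow(5, Rational(1, 2)))), 2), -5)) = Mul(105, Add(-5, Pow(Add(6, Mul(-2, Pow(5, Rational(1, 2)))), 2))) = Add(-525, Mul(105, Pow(Add(6, Mul(-2, Pow(5, Rational(1, 2)))), 2)))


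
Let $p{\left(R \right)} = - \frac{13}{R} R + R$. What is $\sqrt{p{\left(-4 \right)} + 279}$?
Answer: $\sqrt{262} \approx 16.186$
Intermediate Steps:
$p{\left(R \right)} = -13 + R$
$\sqrt{p{\left(-4 \right)} + 279} = \sqrt{\left(-13 - 4\right) + 279} = \sqrt{-17 + 279} = \sqrt{262}$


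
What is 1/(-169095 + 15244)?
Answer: -1/153851 ≈ -6.4998e-6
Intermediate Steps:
1/(-169095 + 15244) = 1/(-153851) = -1/153851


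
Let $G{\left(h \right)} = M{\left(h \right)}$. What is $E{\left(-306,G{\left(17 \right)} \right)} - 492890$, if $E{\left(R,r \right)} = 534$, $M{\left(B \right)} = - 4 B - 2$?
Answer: $-492356$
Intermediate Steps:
$M{\left(B \right)} = -2 - 4 B$
$G{\left(h \right)} = -2 - 4 h$
$E{\left(-306,G{\left(17 \right)} \right)} - 492890 = 534 - 492890 = -492356$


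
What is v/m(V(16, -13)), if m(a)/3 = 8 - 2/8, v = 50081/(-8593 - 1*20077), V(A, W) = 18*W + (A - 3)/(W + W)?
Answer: -1642/21855 ≈ -0.075132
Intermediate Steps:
V(A, W) = 18*W + (-3 + A)/(2*W) (V(A, W) = 18*W + (-3 + A)/((2*W)) = 18*W + (-3 + A)*(1/(2*W)) = 18*W + (-3 + A)/(2*W))
v = -821/470 (v = 50081/(-8593 - 20077) = 50081/(-28670) = 50081*(-1/28670) = -821/470 ≈ -1.7468)
m(a) = 93/4 (m(a) = 3*(8 - 2/8) = 3*(8 - 2*⅛) = 3*(8 - ¼) = 3*(31/4) = 93/4)
v/m(V(16, -13)) = -821/(470*93/4) = -821/470*4/93 = -1642/21855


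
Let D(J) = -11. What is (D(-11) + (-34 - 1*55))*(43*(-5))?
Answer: 21500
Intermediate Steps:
(D(-11) + (-34 - 1*55))*(43*(-5)) = (-11 + (-34 - 1*55))*(43*(-5)) = (-11 + (-34 - 55))*(-215) = (-11 - 89)*(-215) = -100*(-215) = 21500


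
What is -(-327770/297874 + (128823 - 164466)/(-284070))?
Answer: 808750009/829579090 ≈ 0.97489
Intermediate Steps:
-(-327770/297874 + (128823 - 164466)/(-284070)) = -(-327770*1/297874 - 35643*(-1/284070)) = -(-163885/148937 + 11881/94690) = -1*(-808750009/829579090) = 808750009/829579090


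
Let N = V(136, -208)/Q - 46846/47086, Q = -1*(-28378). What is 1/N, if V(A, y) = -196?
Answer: -47721661/47808023 ≈ -0.99819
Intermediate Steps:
Q = 28378
N = -47808023/47721661 (N = -196/28378 - 46846/47086 = -196*1/28378 - 46846*1/47086 = -14/2027 - 23423/23543 = -47808023/47721661 ≈ -1.0018)
1/N = 1/(-47808023/47721661) = -47721661/47808023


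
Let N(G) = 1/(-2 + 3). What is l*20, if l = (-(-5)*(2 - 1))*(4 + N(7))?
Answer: 500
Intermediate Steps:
N(G) = 1 (N(G) = 1/1 = 1)
l = 25 (l = (-(-5)*(2 - 1))*(4 + 1) = -(-5)*5 = -1*(-5)*5 = 5*5 = 25)
l*20 = 25*20 = 500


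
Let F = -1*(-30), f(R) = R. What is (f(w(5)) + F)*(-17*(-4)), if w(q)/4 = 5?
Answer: 3400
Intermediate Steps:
w(q) = 20 (w(q) = 4*5 = 20)
F = 30
(f(w(5)) + F)*(-17*(-4)) = (20 + 30)*(-17*(-4)) = 50*68 = 3400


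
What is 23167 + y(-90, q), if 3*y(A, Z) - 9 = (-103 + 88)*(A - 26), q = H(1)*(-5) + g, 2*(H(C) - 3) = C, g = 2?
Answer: 23750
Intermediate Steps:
H(C) = 3 + C/2
q = -31/2 (q = (3 + (½)*1)*(-5) + 2 = (3 + ½)*(-5) + 2 = (7/2)*(-5) + 2 = -35/2 + 2 = -31/2 ≈ -15.500)
y(A, Z) = 133 - 5*A (y(A, Z) = 3 + ((-103 + 88)*(A - 26))/3 = 3 + (-15*(-26 + A))/3 = 3 + (390 - 15*A)/3 = 3 + (130 - 5*A) = 133 - 5*A)
23167 + y(-90, q) = 23167 + (133 - 5*(-90)) = 23167 + (133 + 450) = 23167 + 583 = 23750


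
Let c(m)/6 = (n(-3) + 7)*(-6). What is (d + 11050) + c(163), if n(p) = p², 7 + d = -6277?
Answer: 4190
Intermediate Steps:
d = -6284 (d = -7 - 6277 = -6284)
c(m) = -576 (c(m) = 6*(((-3)² + 7)*(-6)) = 6*((9 + 7)*(-6)) = 6*(16*(-6)) = 6*(-96) = -576)
(d + 11050) + c(163) = (-6284 + 11050) - 576 = 4766 - 576 = 4190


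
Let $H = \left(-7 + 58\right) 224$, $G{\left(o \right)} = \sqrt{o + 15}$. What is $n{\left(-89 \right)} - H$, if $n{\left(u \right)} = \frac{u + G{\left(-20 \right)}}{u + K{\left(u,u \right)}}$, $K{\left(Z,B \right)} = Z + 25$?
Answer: $- \frac{1747783}{153} - \frac{i \sqrt{5}}{153} \approx -11423.0 - 0.014615 i$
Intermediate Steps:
$G{\left(o \right)} = \sqrt{15 + o}$
$K{\left(Z,B \right)} = 25 + Z$
$n{\left(u \right)} = \frac{u + i \sqrt{5}}{25 + 2 u}$ ($n{\left(u \right)} = \frac{u + \sqrt{15 - 20}}{u + \left(25 + u\right)} = \frac{u + \sqrt{-5}}{25 + 2 u} = \frac{u + i \sqrt{5}}{25 + 2 u}$)
$H = 11424$ ($H = 51 \cdot 224 = 11424$)
$n{\left(-89 \right)} - H = \frac{-89 + i \sqrt{5}}{25 + 2 \left(-89\right)} - 11424 = \frac{-89 + i \sqrt{5}}{25 - 178} - 11424 = \frac{-89 + i \sqrt{5}}{-153} - 11424 = - \frac{-89 + i \sqrt{5}}{153} - 11424 = \left(\frac{89}{153} - \frac{i \sqrt{5}}{153}\right) - 11424 = - \frac{1747783}{153} - \frac{i \sqrt{5}}{153}$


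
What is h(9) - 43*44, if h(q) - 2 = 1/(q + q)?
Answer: -34019/18 ≈ -1889.9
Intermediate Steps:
h(q) = 2 + 1/(2*q) (h(q) = 2 + 1/(q + q) = 2 + 1/(2*q))
h(9) - 43*44 = (2 + (1/2)/9) - 43*44 = (2 + (1/2)*(1/9)) - 1892 = (2 + 1/18) - 1892 = 37/18 - 1892 = -34019/18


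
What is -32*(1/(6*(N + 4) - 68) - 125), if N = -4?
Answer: 68008/17 ≈ 4000.5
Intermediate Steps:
-32*(1/(6*(N + 4) - 68) - 125) = -32*(1/(6*(-4 + 4) - 68) - 125) = -32*(1/(6*0 - 68) - 125) = -32*(1/(0 - 68) - 125) = -32*(1/(-68) - 125) = -32*(-1/68 - 125) = -32*(-8501/68) = 68008/17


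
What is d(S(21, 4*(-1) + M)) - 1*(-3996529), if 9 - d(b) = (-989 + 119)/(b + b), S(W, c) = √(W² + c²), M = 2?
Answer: 3996538 + 87*√445/89 ≈ 3.9966e+6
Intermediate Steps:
d(b) = 9 + 435/b (d(b) = 9 - (-989 + 119)/(b + b) = 9 - (-870)/(2*b) = 9 - (-870)*1/(2*b) = 9 - (-435)/b = 9 + 435/b)
d(S(21, 4*(-1) + M)) - 1*(-3996529) = (9 + 435/(√(21² + (4*(-1) + 2)²))) - 1*(-3996529) = (9 + 435/(√(441 + (-4 + 2)²))) + 3996529 = (9 + 435/(√(441 + (-2)²))) + 3996529 = (9 + 435/(√(441 + 4))) + 3996529 = (9 + 435/(√445)) + 3996529 = (9 + 435*(√445/445)) + 3996529 = (9 + 87*√445/89) + 3996529 = 3996538 + 87*√445/89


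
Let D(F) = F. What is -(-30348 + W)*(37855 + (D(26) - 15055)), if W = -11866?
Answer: 963576764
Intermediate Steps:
-(-30348 + W)*(37855 + (D(26) - 15055)) = -(-30348 - 11866)*(37855 + (26 - 15055)) = -(-42214)*(37855 - 15029) = -(-42214)*22826 = -1*(-963576764) = 963576764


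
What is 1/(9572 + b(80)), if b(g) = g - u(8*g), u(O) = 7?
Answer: 1/9645 ≈ 0.00010368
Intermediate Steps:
b(g) = -7 + g (b(g) = g - 1*7 = g - 7 = -7 + g)
1/(9572 + b(80)) = 1/(9572 + (-7 + 80)) = 1/(9572 + 73) = 1/9645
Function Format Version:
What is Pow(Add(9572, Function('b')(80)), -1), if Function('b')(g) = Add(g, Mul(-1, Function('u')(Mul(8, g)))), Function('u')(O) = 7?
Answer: Rational(1, 9645) ≈ 0.00010368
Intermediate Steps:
Function('b')(g) = Add(-7, g) (Function('b')(g) = Add(g, Mul(-1, 7)) = Add(g, -7) = Add(-7, g))
Pow(Add(9572, Function('b')(80)), -1) = Pow(Add(9572, Add(-7, 80)), -1) = Pow(Add(9572, 73), -1) = Pow(9645, -1) = Rational(1, 9645)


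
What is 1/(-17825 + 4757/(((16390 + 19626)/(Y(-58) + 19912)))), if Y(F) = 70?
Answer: -18008/273465413 ≈ -6.5851e-5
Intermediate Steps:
1/(-17825 + 4757/(((16390 + 19626)/(Y(-58) + 19912)))) = 1/(-17825 + 4757/(((16390 + 19626)/(70 + 19912)))) = 1/(-17825 + 4757/((36016/19982))) = 1/(-17825 + 4757/((36016*(1/19982)))) = 1/(-17825 + 4757/(18008/9991)) = 1/(-17825 + 4757*(9991/18008)) = 1/(-17825 + 47527187/18008) = 1/(-273465413/18008) = -18008/273465413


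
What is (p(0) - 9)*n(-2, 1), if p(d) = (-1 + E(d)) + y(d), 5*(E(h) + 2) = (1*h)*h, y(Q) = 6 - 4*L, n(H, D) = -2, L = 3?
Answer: 36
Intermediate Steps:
y(Q) = -6 (y(Q) = 6 - 4*3 = 6 - 12 = -6)
E(h) = -2 + h²/5 (E(h) = -2 + ((1*h)*h)/5 = -2 + (h*h)/5 = -2 + h²/5)
p(d) = -9 + d²/5 (p(d) = (-1 + (-2 + d²/5)) - 6 = (-3 + d²/5) - 6 = -9 + d²/5)
(p(0) - 9)*n(-2, 1) = ((-9 + (⅕)*0²) - 9)*(-2) = ((-9 + (⅕)*0) - 9)*(-2) = ((-9 + 0) - 9)*(-2) = (-9 - 9)*(-2) = -18*(-2) = 36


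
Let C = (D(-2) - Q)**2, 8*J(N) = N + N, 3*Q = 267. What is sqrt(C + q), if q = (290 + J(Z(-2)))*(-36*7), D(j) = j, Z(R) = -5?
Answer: 14*I*sqrt(329) ≈ 253.94*I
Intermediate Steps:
Q = 89 (Q = (1/3)*267 = 89)
J(N) = N/4 (J(N) = (N + N)/8 = (2*N)/8 = N/4)
C = 8281 (C = (-2 - 1*89)**2 = (-2 - 89)**2 = (-91)**2 = 8281)
q = -72765 (q = (290 + (1/4)*(-5))*(-36*7) = (290 - 5/4)*(-252) = (1155/4)*(-252) = -72765)
sqrt(C + q) = sqrt(8281 - 72765) = sqrt(-64484) = 14*I*sqrt(329)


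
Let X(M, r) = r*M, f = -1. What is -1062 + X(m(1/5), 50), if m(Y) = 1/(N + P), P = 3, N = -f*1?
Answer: -2099/2 ≈ -1049.5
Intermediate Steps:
N = 1 (N = -1*(-1)*1 = 1*1 = 1)
m(Y) = ¼ (m(Y) = 1/(1 + 3) = 1/4 = ¼)
X(M, r) = M*r
-1062 + X(m(1/5), 50) = -1062 + (¼)*50 = -1062 + 25/2 = -2099/2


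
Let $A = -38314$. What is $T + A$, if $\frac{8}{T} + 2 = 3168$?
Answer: $- \frac{60651058}{1583} \approx -38314.0$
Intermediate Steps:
$T = \frac{4}{1583}$ ($T = \frac{8}{-2 + 3168} = \frac{8}{3166} = 8 \cdot \frac{1}{3166} = \frac{4}{1583} \approx 0.0025268$)
$T + A = \frac{4}{1583} - 38314 = - \frac{60651058}{1583}$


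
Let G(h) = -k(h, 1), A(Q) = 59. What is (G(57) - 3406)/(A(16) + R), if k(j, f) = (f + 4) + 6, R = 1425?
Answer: -3417/1484 ≈ -2.3026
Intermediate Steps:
k(j, f) = 10 + f (k(j, f) = (4 + f) + 6 = 10 + f)
G(h) = -11 (G(h) = -(10 + 1) = -1*11 = -11)
(G(57) - 3406)/(A(16) + R) = (-11 - 3406)/(59 + 1425) = -3417/1484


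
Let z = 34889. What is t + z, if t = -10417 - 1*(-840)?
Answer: 25312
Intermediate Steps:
t = -9577 (t = -10417 + 840 = -9577)
t + z = -9577 + 34889 = 25312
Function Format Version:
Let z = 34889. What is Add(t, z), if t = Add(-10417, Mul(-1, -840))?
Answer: 25312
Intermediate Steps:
t = -9577 (t = Add(-10417, 840) = -9577)
Add(t, z) = Add(-9577, 34889) = 25312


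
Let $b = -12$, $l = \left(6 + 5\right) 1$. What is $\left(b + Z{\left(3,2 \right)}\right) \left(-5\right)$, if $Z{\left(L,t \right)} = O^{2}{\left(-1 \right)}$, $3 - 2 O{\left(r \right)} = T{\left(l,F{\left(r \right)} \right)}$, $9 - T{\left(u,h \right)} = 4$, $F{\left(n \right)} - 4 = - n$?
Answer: $55$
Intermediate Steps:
$F{\left(n \right)} = 4 - n$
$l = 11$ ($l = 11 \cdot 1 = 11$)
$T{\left(u,h \right)} = 5$ ($T{\left(u,h \right)} = 9 - 4 = 5$)
$O{\left(r \right)} = -1$ ($O{\left(r \right)} = \frac{3}{2} - \frac{5}{2} = -1$)
$Z{\left(L,t \right)} = 1$ ($Z{\left(L,t \right)} = \left(-1\right)^{2} = 1$)
$\left(b + Z{\left(3,2 \right)}\right) \left(-5\right) = \left(-12 + 1\right) \left(-5\right) = \left(-11\right) \left(-5\right) = 55$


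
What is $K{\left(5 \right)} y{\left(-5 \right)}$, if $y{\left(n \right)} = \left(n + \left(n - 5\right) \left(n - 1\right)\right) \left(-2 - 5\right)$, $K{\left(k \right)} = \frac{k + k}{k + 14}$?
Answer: $- \frac{3850}{19} \approx -202.63$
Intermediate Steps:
$K{\left(k \right)} = \frac{2 k}{14 + k}$
$y{\left(n \right)} = - 7 n - 7 \left(-1 + n\right) \left(-5 + n\right)$ ($y{\left(n \right)} = \left(n + \left(-5 + n\right) \left(-1 + n\right)\right) \left(-7\right) = \left(n + \left(-1 + n\right) \left(-5 + n\right)\right) \left(-7\right) = - 7 n - 7 \left(-1 + n\right) \left(-5 + n\right)$)
$K{\left(5 \right)} y{\left(-5 \right)} = 2 \cdot 5 \frac{1}{14 + 5} \left(-35 - 7 \left(-5\right)^{2} + 35 \left(-5\right)\right) = 2 \cdot 5 \cdot \frac{1}{19} \left(-35 - 175 - 175\right) = \frac{10}{19} \left(-385\right) = - \frac{3850}{19}$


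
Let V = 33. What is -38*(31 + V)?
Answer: -2432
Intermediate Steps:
-38*(31 + V) = -38*(31 + 33) = -38*64 = -2432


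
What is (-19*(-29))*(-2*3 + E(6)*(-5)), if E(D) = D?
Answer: -19836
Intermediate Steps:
(-19*(-29))*(-2*3 + E(6)*(-5)) = (-19*(-29))*(-2*3 + 6*(-5)) = 551*(-6 - 30) = 551*(-36) = -19836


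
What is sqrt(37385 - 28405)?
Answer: 2*sqrt(2245) ≈ 94.763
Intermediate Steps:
sqrt(37385 - 28405) = sqrt(8980) = 2*sqrt(2245)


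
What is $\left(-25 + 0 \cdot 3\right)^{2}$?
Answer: $625$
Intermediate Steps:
$\left(-25 + 0 \cdot 3\right)^{2} = \left(-25 + 0\right)^{2} = \left(-25\right)^{2} = 625$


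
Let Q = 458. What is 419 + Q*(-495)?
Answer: -226291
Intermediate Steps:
419 + Q*(-495) = 419 + 458*(-495) = 419 - 226710 = -226291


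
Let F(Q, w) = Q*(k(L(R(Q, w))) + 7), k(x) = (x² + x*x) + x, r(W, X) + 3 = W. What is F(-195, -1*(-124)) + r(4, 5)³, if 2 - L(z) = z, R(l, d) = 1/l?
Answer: -647987/195 ≈ -3323.0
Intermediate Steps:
r(W, X) = -3 + W
L(z) = 2 - z
k(x) = x + 2*x² (k(x) = (x² + x²) + x = 2*x² + x = x + 2*x²)
F(Q, w) = Q*(7 + (2 - 1/Q)*(5 - 2/Q)) (F(Q, w) = Q*((2 - 1/Q)*(1 + 2*(2 - 1/Q)) + 7) = Q*((2 - 1/Q)*(1 + (4 - 2/Q)) + 7) = Q*((2 - 1/Q)*(5 - 2/Q) + 7) = Q*(7 + (2 - 1/Q)*(5 - 2/Q)))
F(-195, -1*(-124)) + r(4, 5)³ = (-9 + 2/(-195) + 17*(-195)) + (-3 + 4)³ = (-9 + 2*(-1/195) - 3315) + 1³ = (-9 - 2/195 - 3315) + 1 = -648182/195 + 1 = -647987/195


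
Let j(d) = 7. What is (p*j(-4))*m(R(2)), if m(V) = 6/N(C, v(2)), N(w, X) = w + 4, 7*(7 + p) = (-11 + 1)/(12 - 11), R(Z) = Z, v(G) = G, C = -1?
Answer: -118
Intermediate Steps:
p = -59/7 (p = -7 + ((-11 + 1)/(12 - 11))/7 = -7 + (-10/1)/7 = -7 + (-10*1)/7 = -7 + (⅐)*(-10) = -7 - 10/7 = -59/7 ≈ -8.4286)
N(w, X) = 4 + w
m(V) = 2 (m(V) = 6/(4 - 1) = 6/3 = 6*(⅓) = 2)
(p*j(-4))*m(R(2)) = -59/7*7*2 = -59*2 = -118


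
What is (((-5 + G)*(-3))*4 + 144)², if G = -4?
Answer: 63504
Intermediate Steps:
(((-5 + G)*(-3))*4 + 144)² = (((-5 - 4)*(-3))*4 + 144)² = (-9*(-3)*4 + 144)² = (27*4 + 144)² = (108 + 144)² = 252² = 63504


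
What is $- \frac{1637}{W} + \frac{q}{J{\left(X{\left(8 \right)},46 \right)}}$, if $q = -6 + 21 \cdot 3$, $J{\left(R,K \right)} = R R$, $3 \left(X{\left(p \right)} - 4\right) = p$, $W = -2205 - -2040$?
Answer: $\frac{147889}{13200} \approx 11.204$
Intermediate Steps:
$W = -165$ ($W = -2205 + 2040 = -165$)
$X{\left(p \right)} = 4 + \frac{p}{3}$
$J{\left(R,K \right)} = R^{2}$
$q = 57$ ($q = -6 + 63 = 57$)
$- \frac{1637}{W} + \frac{q}{J{\left(X{\left(8 \right)},46 \right)}} = - \frac{1637}{-165} + \frac{57}{\left(4 + \frac{1}{3} \cdot 8\right)^{2}} = \left(-1637\right) \left(- \frac{1}{165}\right) + \frac{57}{\left(4 + \frac{8}{3}\right)^{2}} = \frac{1637}{165} + \frac{57}{\left(\frac{20}{3}\right)^{2}} = \frac{1637}{165} + \frac{57}{\frac{400}{9}} = \frac{1637}{165} + 57 \cdot \frac{9}{400} = \frac{1637}{165} + \frac{513}{400} = \frac{147889}{13200}$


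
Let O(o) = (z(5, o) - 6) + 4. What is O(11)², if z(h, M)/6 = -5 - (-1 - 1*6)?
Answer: 100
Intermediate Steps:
z(h, M) = 12 (z(h, M) = 6*(-5 - (-1 - 1*6)) = 6*(-5 - (-1 - 6)) = 6*(-5 - 1*(-7)) = 6*(-5 + 7) = 6*2 = 12)
O(o) = 10 (O(o) = (12 - 6) + 4 = 6 + 4 = 10)
O(11)² = 10² = 100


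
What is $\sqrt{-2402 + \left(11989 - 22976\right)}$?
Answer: $i \sqrt{13389} \approx 115.71 i$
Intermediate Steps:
$\sqrt{-2402 + \left(11989 - 22976\right)} = \sqrt{-2402 - 10987} = \sqrt{-13389} = i \sqrt{13389}$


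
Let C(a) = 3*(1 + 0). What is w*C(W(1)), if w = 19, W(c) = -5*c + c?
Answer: 57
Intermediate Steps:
W(c) = -4*c
C(a) = 3 (C(a) = 3*1 = 3)
w*C(W(1)) = 19*3 = 57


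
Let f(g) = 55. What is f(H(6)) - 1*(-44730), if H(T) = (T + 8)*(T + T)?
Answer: 44785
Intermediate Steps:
H(T) = 2*T*(8 + T) (H(T) = (8 + T)*(2*T) = 2*T*(8 + T))
f(H(6)) - 1*(-44730) = 55 - 1*(-44730) = 55 + 44730 = 44785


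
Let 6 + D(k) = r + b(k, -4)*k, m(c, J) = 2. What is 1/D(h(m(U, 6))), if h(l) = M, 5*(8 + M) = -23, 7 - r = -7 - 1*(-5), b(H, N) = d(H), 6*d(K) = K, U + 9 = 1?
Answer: 50/1473 ≈ 0.033944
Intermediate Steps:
U = -8 (U = -9 + 1 = -8)
d(K) = K/6
b(H, N) = H/6
r = 9 (r = 7 - (-7 - 1*(-5)) = 7 - (-7 + 5) = 7 - 1*(-2) = 7 + 2 = 9)
M = -63/5 (M = -8 + (1/5)*(-23) = -8 - 23/5 = -63/5 ≈ -12.600)
h(l) = -63/5
D(k) = 3 + k**2/6 (D(k) = -6 + (9 + (k/6)*k) = -6 + (9 + k**2/6) = 3 + k**2/6)
1/D(h(m(U, 6))) = 1/(3 + (-63/5)**2/6) = 1/(3 + (1/6)*(3969/25)) = 1/(3 + 1323/50) = 1/(1473/50) = 50/1473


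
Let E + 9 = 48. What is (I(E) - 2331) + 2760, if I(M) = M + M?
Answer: 507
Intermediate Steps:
E = 39 (E = -9 + 48 = 39)
I(M) = 2*M
(I(E) - 2331) + 2760 = (2*39 - 2331) + 2760 = (78 - 2331) + 2760 = -2253 + 2760 = 507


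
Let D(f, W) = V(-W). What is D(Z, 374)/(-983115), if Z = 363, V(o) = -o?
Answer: -374/983115 ≈ -0.00038042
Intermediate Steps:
D(f, W) = W (D(f, W) = -(-1)*W = W)
D(Z, 374)/(-983115) = 374/(-983115) = 374*(-1/983115) = -374/983115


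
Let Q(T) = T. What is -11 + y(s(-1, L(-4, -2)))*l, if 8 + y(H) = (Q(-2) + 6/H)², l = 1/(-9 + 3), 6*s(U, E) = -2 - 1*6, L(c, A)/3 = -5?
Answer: -401/24 ≈ -16.708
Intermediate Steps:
L(c, A) = -15 (L(c, A) = 3*(-5) = -15)
s(U, E) = -4/3 (s(U, E) = (-2 - 1*6)/6 = (-2 - 6)/6 = (⅙)*(-8) = -4/3)
l = -⅙ (l = 1/(-6) = -⅙ ≈ -0.16667)
y(H) = -8 + (-2 + 6/H)²
-11 + y(s(-1, L(-4, -2)))*l = -11 + (-4 - 24/(-4/3) + 36/(-4/3)²)*(-⅙) = -11 + (-4 - 24*(-¾) + 36*(9/16))*(-⅙) = -11 + (-4 + 18 + 81/4)*(-⅙) = -11 + (137/4)*(-⅙) = -11 - 137/24 = -401/24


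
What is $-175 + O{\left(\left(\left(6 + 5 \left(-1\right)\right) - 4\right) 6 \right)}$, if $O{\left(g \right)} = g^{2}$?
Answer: $149$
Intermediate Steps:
$-175 + O{\left(\left(\left(6 + 5 \left(-1\right)\right) - 4\right) 6 \right)} = -175 + \left(\left(\left(6 + 5 \left(-1\right)\right) - 4\right) 6\right)^{2} = -175 + \left(\left(\left(6 - 5\right) - 4\right) 6\right)^{2} = -175 + \left(\left(1 - 4\right) 6\right)^{2} = -175 + \left(\left(-3\right) 6\right)^{2} = -175 + \left(-18\right)^{2} = -175 + 324 = 149$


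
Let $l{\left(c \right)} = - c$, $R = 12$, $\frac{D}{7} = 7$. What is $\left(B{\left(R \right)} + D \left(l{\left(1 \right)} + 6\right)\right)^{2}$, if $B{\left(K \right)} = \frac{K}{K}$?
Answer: $60516$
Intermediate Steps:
$D = 49$ ($D = 7 \cdot 7 = 49$)
$B{\left(K \right)} = 1$
$\left(B{\left(R \right)} + D \left(l{\left(1 \right)} + 6\right)\right)^{2} = \left(1 + 49 \left(\left(-1\right) 1 + 6\right)\right)^{2} = \left(1 + 49 \left(-1 + 6\right)\right)^{2} = \left(1 + 49 \cdot 5\right)^{2} = \left(1 + 245\right)^{2} = 246^{2} = 60516$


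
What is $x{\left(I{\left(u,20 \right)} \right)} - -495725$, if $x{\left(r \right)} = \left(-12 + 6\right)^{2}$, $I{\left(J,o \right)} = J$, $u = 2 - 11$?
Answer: $495761$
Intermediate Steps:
$u = -9$ ($u = 2 - 11 = -9$)
$x{\left(r \right)} = 36$ ($x{\left(r \right)} = \left(-6\right)^{2} = 36$)
$x{\left(I{\left(u,20 \right)} \right)} - -495725 = 36 - -495725 = 36 + 495725 = 495761$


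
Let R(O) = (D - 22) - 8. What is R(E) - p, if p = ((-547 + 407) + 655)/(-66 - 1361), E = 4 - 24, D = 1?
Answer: -40868/1427 ≈ -28.639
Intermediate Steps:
E = -20
R(O) = -29 (R(O) = (1 - 22) - 8 = -21 - 8 = -29)
p = -515/1427 (p = (-140 + 655)/(-1427) = 515*(-1/1427) = -515/1427 ≈ -0.36090)
R(E) - p = -29 - 1*(-515/1427) = -29 + 515/1427 = -40868/1427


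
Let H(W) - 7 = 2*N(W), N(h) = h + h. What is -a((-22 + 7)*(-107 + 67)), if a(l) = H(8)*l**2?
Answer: -14040000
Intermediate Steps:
N(h) = 2*h
H(W) = 7 + 4*W (H(W) = 7 + 2*(2*W) = 7 + 4*W)
a(l) = 39*l**2 (a(l) = (7 + 4*8)*l**2 = (7 + 32)*l**2 = 39*l**2)
-a((-22 + 7)*(-107 + 67)) = -39*((-22 + 7)*(-107 + 67))**2 = -39*(-15*(-40))**2 = -39*600**2 = -39*360000 = -1*14040000 = -14040000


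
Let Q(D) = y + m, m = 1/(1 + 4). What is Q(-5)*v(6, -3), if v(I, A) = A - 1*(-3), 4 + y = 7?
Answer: 0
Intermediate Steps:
y = 3 (y = -4 + 7 = 3)
m = ⅕ (m = 1/5 = ⅕ ≈ 0.20000)
v(I, A) = 3 + A (v(I, A) = A + 3 = 3 + A)
Q(D) = 16/5 (Q(D) = 3 + ⅕ = 16/5)
Q(-5)*v(6, -3) = 16*(3 - 3)/5 = (16/5)*0 = 0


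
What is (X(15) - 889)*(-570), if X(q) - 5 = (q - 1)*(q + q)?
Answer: 264480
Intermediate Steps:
X(q) = 5 + 2*q*(-1 + q) (X(q) = 5 + (q - 1)*(q + q) = 5 + (-1 + q)*(2*q) = 5 + 2*q*(-1 + q))
(X(15) - 889)*(-570) = ((5 - 2*15 + 2*15²) - 889)*(-570) = ((5 - 30 + 2*225) - 889)*(-570) = ((5 - 30 + 450) - 889)*(-570) = (425 - 889)*(-570) = -464*(-570) = 264480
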